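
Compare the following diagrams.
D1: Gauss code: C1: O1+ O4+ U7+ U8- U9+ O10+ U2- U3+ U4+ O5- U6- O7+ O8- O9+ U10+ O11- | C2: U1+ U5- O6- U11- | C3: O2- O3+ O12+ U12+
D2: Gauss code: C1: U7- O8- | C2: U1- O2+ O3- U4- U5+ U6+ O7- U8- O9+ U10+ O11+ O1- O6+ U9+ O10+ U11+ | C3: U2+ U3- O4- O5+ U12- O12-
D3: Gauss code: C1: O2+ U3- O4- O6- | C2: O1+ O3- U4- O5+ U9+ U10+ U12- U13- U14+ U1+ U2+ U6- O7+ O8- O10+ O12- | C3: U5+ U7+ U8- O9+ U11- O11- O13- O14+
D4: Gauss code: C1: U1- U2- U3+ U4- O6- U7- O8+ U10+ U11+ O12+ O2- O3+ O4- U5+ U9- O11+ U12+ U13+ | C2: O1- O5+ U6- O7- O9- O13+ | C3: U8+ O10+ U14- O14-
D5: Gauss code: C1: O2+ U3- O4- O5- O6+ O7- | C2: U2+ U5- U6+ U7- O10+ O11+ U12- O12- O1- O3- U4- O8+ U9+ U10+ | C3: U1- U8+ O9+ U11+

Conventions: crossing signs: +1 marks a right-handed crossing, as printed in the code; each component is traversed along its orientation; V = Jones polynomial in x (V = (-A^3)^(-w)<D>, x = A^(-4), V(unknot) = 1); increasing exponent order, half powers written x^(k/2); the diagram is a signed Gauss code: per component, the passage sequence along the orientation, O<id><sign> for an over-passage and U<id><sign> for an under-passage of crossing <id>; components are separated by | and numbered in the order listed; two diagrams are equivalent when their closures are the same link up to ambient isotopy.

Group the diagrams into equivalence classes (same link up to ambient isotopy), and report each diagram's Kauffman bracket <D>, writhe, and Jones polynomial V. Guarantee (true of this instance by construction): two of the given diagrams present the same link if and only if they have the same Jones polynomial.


classes: {D1, D2} | {D3, D4, D5}
V(D1) = x^-2 + x^-1 + 2 + x - x^4  [12 crossings, <D> = -A^-10 + A^2 + 2A^6 + A^10 + A^14, w = +2]
D2 (bracket -A^-16 + A^-4 + 2 + A^4 + A^8; 12 crossings at w = 0): V = x^-2 + x^-1 + 2 + x - x^4
V(D3) = x^-2 + 2 + x^2  [14 crossings, <D> = A^-8 + 2 + A^8, w = 0]
V(D4) = x^-2 + 2 + x^2  (w 0, c 14, <D> = A^-8 + 2 + A^8)
D5 (bracket A^-8 + 2 + A^8; 12 crossings at w = 0): V = x^-2 + 2 + x^2
note: comparing 5 Jones polynomials yields 2 groups


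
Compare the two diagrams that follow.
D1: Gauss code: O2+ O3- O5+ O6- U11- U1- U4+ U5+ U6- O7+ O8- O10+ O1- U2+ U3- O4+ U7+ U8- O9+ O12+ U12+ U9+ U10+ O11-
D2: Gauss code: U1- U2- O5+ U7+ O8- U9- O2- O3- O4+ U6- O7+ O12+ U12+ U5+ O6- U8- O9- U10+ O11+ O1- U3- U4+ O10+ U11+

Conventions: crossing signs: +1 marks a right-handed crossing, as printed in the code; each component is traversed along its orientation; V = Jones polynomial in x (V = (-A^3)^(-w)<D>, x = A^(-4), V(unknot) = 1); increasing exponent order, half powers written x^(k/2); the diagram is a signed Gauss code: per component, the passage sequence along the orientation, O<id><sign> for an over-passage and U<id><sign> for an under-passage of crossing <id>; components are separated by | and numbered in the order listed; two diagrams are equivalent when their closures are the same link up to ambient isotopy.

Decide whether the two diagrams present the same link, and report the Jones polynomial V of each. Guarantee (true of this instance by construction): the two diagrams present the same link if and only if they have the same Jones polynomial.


equivalent: no
V(D1) = 1  (w +2, c 12, <D> = A^6)
V(D2) = x^-5 - 2x^-4 + 2x^-3 - 2x^-2 + 2x^-1 - 1 + x  [12 crossings, <D> = A^-4 - 1 + 2A^4 - 2A^8 + 2A^12 - 2A^16 + A^20, w = 0]
key observation: V(x) takes 2 values over 2 diagrams, fixing the grouping


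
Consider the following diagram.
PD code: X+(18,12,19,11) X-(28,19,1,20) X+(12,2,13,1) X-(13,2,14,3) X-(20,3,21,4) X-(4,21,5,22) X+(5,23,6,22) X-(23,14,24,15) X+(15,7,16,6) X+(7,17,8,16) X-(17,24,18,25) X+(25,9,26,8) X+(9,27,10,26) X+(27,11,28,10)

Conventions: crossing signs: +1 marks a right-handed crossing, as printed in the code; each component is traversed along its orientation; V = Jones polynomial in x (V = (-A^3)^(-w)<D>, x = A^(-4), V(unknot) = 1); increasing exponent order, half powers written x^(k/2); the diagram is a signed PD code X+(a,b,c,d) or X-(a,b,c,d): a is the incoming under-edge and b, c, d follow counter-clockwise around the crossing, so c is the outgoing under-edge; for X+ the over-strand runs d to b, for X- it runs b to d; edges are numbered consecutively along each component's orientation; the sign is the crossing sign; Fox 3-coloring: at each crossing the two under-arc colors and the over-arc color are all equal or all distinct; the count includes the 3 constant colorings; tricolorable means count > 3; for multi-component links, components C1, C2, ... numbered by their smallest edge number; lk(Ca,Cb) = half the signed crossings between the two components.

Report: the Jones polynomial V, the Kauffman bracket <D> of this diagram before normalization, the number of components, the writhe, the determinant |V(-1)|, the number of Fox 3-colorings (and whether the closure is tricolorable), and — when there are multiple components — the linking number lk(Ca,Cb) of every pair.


V = -x^-2 + 2x^-1 - 3 + 5x - 4x^2 + 5x^3 - 4x^4 + 2x^5 - x^6
<D> = -A^-18 + 2A^-14 - 4A^-10 + 5A^-6 - 4A^-2 + 5A^2 - 3A^6 + 2A^10 - A^14 (w = +2)
1 component over 14 crossings, w = +2
9 Fox colorings among 3^14, |V(-1)| = 27: tricolorable
why: |V(-1)| = 27: so tricolorable, since 3 divides 27


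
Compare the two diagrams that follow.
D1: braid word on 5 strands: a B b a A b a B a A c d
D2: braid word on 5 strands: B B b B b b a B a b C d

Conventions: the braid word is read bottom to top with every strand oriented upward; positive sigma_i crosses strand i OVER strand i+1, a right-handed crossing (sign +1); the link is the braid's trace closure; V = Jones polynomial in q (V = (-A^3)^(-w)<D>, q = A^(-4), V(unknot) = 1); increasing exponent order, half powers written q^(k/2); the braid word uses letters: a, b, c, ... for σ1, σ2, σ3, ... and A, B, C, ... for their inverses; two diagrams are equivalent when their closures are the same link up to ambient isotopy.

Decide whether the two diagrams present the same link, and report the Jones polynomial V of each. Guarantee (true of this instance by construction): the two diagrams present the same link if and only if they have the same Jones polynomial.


equivalent: yes
D1 (bracket A^12; 12 crossings at w = +4): V = 1
V(D2) = 1  (w +2, c 12, <D> = A^6)
key observation: one V(q) for all 2 diagrams — one class (guaranteed)


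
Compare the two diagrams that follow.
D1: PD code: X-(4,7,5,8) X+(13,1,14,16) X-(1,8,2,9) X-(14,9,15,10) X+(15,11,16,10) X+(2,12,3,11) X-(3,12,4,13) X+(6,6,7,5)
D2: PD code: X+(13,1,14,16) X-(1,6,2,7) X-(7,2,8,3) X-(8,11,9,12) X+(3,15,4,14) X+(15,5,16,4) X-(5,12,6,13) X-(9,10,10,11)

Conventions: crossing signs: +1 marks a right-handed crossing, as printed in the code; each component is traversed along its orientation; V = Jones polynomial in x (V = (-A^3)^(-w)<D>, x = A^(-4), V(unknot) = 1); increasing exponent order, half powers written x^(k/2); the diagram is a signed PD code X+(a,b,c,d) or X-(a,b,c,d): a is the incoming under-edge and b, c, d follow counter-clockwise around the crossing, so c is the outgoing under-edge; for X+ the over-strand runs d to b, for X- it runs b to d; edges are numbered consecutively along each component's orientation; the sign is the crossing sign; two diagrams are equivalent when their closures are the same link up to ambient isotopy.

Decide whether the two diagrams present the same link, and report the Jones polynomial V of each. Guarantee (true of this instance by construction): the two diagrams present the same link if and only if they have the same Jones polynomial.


same link: no
V(D1) = 1  [8 crossings, <D> = 1, w = 0]
V(D2) = -x^-3 + 2x^-2 - 2x^-1 + 3 - 2x + 2x^2 - x^3  (w -2, c 8, <D> = -A^-18 + 2A^-14 - 2A^-10 + 3A^-6 - 2A^-2 + 2A^2 - A^6)
note: 2 values of V(x) split the 2 diagrams


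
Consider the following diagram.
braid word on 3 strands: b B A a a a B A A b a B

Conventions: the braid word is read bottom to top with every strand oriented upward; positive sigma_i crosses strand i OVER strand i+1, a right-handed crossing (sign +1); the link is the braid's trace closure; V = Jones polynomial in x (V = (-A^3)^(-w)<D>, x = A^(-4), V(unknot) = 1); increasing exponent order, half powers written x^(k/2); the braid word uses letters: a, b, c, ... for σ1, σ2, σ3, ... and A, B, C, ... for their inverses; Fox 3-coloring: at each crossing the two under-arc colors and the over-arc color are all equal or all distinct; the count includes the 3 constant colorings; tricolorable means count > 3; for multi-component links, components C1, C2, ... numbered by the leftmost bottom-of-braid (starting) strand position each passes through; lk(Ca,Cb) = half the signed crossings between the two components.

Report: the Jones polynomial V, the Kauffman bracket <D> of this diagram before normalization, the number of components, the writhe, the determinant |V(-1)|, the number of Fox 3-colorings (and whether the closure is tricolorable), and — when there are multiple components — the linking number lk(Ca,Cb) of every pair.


Jones polynomial: V(x) = -x^-3 + x^-2 - x^-1 + 3 - x + x^2 - x^3
<D> = -A^-12 + A^-8 - A^-4 + 3 - A^4 + A^8 - A^12; writhe 0
components 1, writhe 0 (12 crossings)
3-colorings: 27 of 3^12, det 9 — tricolorable
note: det 9 = |V(-1)|; divisible by 3, so tricolorable


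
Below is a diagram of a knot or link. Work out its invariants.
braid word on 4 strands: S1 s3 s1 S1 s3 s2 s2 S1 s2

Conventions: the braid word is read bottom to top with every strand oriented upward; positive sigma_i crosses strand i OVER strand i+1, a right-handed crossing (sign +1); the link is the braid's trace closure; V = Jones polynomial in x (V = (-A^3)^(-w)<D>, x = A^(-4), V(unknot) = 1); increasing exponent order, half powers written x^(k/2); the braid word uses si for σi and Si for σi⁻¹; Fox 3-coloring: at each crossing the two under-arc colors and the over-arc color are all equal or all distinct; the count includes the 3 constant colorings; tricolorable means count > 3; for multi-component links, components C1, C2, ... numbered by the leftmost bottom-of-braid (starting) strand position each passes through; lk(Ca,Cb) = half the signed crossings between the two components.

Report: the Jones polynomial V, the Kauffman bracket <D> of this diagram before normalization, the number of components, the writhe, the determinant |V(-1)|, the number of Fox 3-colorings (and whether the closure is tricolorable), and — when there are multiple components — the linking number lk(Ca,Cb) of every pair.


Jones polynomial: V(x) = x^-1 - 1 + 3x - 2x^2 + 4x^3 - 2x^4 + 2x^5 - x^6
<D> = A^-15 - 2A^-11 + 2A^-7 - 4A^-3 + 2A - 3A^5 + A^9 - A^13; writhe +3
components 3, writhe +3 (9 crossings)
linking number lk(C1,C2) = 0
lk(C1,C3): 0
lk(C2,C3) = +1
3-colorings: 3 of 3^9, det 16 — not tricolorable
note: det 16 = |V(-1)|; not divisible by 3, so not tricolorable


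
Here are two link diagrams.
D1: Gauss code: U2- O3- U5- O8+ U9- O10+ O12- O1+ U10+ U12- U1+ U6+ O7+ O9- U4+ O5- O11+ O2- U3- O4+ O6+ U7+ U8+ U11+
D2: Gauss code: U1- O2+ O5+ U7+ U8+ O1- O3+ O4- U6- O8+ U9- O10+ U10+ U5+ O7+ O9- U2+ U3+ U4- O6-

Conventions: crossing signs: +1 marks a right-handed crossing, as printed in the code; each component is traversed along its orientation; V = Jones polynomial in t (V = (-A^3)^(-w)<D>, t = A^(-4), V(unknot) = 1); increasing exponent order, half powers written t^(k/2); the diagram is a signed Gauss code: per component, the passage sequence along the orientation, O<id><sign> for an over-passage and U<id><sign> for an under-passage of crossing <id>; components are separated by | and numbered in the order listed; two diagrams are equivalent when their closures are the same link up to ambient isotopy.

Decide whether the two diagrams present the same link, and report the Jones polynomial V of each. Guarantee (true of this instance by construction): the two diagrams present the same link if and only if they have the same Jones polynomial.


same link: yes
V(D1) = t^-2 - t^-1 + 2 - 2t + t^2 - t^3 + t^4  [12 crossings, <D> = A^-10 - A^-6 + A^-2 - 2A^2 + 2A^6 - A^10 + A^14, w = +2]
D2 (bracket A^-10 - A^-6 + A^-2 - 2A^2 + 2A^6 - A^10 + A^14; 10 crossings at w = +2): V = t^-2 - t^-1 + 2 - 2t + t^2 - t^3 + t^4
note: one V(t) for all 2 diagrams — one class (guaranteed)


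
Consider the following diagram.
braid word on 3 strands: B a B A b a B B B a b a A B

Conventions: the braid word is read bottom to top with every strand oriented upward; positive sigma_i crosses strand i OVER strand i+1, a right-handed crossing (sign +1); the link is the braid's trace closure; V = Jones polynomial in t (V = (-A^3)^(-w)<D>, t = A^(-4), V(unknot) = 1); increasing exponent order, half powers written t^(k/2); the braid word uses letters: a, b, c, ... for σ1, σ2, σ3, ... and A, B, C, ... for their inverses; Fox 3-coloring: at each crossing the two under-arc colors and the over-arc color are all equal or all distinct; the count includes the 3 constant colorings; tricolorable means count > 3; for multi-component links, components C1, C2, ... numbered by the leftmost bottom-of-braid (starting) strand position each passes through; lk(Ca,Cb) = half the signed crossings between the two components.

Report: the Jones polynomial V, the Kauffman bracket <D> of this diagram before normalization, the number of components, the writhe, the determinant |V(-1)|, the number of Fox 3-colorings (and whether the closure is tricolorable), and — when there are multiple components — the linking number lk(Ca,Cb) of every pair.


V = -t^-6 + 2t^-5 - 3t^-4 + 4t^-3 - 4t^-2 + 4t^-1 - 2 + 2t - t^2
<D> = -A^-14 + 2A^-10 - 2A^-6 + 4A^-2 - 4A^2 + 4A^6 - 3A^10 + 2A^14 - A^18 (w = -2)
1 component over 14 crossings, w = -2
3 Fox colorings among 3^14, |V(-1)| = 23: not tricolorable
why: w = -2 (over 14 crossings) is diagram-only; (-A^3)^(2) removes it from V


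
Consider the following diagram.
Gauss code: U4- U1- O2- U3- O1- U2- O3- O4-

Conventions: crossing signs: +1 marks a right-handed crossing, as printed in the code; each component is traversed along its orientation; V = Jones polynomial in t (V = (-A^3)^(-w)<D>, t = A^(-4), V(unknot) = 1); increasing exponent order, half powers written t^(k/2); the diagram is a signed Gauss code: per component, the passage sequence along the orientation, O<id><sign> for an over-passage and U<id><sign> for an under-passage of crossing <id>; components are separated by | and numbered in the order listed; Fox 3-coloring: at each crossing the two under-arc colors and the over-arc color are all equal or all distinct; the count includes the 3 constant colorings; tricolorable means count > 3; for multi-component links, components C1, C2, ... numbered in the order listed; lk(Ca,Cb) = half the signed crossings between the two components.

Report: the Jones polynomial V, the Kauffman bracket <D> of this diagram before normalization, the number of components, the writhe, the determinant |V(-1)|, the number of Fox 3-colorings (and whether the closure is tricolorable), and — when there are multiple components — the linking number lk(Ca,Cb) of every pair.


V = -t^-4 + t^-3 + t^-1
<D> = A^-8 + 1 - A^4 (w = -4)
1 component over 4 crossings, w = -4
9 Fox colorings among 3^4, |V(-1)| = 3: tricolorable
why: det 3 = |V(-1)|; divisible by 3, so tricolorable


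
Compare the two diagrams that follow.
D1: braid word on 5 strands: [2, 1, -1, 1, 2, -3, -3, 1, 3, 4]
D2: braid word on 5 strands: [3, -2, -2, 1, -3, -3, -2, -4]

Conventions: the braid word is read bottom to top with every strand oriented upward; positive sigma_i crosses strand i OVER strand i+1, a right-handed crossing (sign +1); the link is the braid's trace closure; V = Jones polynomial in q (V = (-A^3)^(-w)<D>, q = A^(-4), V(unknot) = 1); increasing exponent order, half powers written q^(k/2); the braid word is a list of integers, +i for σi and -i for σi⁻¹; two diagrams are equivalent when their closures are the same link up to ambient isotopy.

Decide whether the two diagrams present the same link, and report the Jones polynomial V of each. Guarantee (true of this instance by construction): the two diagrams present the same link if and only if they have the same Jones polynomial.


equivalent: no
V(D1) = q + q^3 - q^4  (w +4, c 10, <D> = -A^-4 + 1 + A^8)
D2 (bracket A^-8 - A^-4 + 2 - A^4 + A^8 - A^12; 8 crossings at w = -4): V = -q^-6 + q^-5 - q^-4 + 2q^-3 - q^-2 + q^-1
why: 2 values of V(q) split the 2 diagrams


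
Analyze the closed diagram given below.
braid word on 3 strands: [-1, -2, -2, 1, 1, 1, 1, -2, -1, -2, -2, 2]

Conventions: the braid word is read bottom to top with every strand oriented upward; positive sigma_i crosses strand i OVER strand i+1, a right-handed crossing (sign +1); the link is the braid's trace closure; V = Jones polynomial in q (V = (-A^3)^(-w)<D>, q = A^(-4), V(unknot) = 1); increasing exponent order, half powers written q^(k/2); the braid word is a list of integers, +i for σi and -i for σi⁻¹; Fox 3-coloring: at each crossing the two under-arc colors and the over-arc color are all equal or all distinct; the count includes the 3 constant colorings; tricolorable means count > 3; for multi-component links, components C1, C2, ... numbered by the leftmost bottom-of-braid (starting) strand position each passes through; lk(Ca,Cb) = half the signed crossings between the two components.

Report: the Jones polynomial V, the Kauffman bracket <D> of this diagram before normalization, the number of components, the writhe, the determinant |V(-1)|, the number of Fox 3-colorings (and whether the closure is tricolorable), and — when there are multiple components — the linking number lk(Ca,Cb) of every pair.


V(q) = -q^-5 + q^-4 - q^-3 + 2q^-2 - q^-1 + 2 - q
bracket: -A^-10 + 2A^-6 - A^-2 + 2A^2 - A^6 + A^10 - A^14, w = -2
1 component, writhe -2, over 12 crossings
det 9, colorings 9 of 3^12 — tricolorable
observation: det 9 = |V(-1)|; divisible by 3, so tricolorable


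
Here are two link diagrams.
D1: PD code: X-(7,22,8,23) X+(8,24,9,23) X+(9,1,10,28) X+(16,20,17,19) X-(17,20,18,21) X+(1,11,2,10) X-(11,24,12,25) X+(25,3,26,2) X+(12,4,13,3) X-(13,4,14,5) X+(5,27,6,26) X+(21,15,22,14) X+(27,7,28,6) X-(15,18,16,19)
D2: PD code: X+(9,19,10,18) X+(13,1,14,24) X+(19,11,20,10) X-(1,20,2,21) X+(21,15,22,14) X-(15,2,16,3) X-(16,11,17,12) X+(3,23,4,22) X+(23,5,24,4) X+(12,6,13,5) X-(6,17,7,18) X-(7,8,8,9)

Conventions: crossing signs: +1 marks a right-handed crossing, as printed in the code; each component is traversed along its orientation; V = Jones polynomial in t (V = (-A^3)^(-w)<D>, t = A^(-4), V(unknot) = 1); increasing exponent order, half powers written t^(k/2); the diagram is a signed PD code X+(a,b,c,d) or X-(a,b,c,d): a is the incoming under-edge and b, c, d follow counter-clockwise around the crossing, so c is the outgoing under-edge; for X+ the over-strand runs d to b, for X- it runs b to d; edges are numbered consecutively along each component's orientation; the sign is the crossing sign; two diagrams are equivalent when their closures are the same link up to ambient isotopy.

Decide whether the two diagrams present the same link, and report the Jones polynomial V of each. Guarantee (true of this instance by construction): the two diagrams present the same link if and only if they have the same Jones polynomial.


equivalent: no
V(D1) = t^2 + t^4 - t^5 + t^6 - t^7  (w +4, c 14, <D> = -A^-16 + A^-12 - A^-8 + A^-4 + A^4)
V(D2) = t^-1 - 1 + 2t - 2t^2 + 2t^3 - 2t^4 + t^5  (w +2, c 12, <D> = A^-14 - 2A^-10 + 2A^-6 - 2A^-2 + 2A^2 - A^6 + A^10)
why: 2 values of V(t) split the 2 diagrams


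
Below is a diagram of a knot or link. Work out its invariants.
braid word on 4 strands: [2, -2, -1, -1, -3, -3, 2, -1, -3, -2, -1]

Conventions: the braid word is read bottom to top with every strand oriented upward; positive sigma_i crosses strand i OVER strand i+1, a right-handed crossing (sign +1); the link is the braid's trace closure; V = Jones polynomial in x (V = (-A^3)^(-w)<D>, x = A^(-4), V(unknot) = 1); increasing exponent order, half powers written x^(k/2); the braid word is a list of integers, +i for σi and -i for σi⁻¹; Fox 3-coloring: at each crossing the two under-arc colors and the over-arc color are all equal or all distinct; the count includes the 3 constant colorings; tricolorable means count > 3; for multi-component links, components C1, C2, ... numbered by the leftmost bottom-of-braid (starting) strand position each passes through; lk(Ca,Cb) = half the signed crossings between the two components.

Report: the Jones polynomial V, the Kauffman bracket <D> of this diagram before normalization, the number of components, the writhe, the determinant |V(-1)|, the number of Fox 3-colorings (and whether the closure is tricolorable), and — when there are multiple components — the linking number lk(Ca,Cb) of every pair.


V(x) = -x^-9 + 2x^-8 - 3x^-7 + 3x^-6 - 3x^-5 + 3x^-4 - x^-3 + x^-2
bracket: -A^-13 + A^-9 - 3A^-5 + 3A^-1 - 3A^3 + 3A^7 - 2A^11 + A^15, w = -7
1 component, writhe -7, over 11 crossings
det 17, colorings 3 of 3^11 — not tricolorable
observation: w = -7 (over 11 crossings) is diagram-only; (-A^3)^(7) removes it from V


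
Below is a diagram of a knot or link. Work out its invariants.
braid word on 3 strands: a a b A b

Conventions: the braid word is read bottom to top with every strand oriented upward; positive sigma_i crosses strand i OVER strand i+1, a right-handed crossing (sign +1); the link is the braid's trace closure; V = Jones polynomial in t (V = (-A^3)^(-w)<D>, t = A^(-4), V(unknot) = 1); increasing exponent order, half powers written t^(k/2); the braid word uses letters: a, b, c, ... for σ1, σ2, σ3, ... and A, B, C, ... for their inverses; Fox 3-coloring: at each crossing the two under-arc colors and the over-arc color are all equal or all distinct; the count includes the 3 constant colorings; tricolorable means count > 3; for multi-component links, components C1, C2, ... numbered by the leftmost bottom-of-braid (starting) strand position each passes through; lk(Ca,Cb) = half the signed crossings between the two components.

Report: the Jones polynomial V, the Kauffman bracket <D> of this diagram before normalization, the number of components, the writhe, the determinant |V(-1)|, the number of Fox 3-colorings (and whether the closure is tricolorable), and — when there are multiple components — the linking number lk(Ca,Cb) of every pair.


Jones polynomial: V(t) = -t^(1/2) + t^(3/2) - t^(5/2) - t^(9/2)
<D> = A^-9 + A^-1 - A^3 + A^7; writhe +3
components 2, writhe +3 (5 crossings)
linking number lk(C1,C2) = +2
3-colorings: 3 of 3^5, det 4 — not tricolorable
note: w = +3 (over 5 crossings) is diagram-only; (-A^3)^(-3) removes it from V


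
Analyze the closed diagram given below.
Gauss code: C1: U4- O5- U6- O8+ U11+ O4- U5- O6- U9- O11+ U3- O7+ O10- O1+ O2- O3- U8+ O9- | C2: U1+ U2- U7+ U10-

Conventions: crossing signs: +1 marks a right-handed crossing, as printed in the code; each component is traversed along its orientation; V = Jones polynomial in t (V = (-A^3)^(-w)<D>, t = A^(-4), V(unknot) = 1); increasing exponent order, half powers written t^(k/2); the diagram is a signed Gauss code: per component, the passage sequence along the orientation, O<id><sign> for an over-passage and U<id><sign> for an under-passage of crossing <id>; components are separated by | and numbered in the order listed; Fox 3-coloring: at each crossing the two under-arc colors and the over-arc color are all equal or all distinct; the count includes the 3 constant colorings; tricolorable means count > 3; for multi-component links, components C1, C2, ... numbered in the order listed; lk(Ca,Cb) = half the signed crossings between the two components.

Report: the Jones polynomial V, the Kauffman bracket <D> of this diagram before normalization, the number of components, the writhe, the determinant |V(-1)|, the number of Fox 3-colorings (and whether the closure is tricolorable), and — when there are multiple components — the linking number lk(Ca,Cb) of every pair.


Jones polynomial: V(t) = -t^(-11/2) + t^(-9/2) - t^(-1/2) - t^(3/2)
<D> = A^-15 + A^-7 - A^9 + A^13; writhe -3
components 2, writhe -3 (11 crossings)
linking number lk(C1,C2) = 0
3-colorings: 9 of 3^11, det 0 — tricolorable
note: span 7 respects span(V) <= c + mu - 1 = 12 for this 2-component diagram


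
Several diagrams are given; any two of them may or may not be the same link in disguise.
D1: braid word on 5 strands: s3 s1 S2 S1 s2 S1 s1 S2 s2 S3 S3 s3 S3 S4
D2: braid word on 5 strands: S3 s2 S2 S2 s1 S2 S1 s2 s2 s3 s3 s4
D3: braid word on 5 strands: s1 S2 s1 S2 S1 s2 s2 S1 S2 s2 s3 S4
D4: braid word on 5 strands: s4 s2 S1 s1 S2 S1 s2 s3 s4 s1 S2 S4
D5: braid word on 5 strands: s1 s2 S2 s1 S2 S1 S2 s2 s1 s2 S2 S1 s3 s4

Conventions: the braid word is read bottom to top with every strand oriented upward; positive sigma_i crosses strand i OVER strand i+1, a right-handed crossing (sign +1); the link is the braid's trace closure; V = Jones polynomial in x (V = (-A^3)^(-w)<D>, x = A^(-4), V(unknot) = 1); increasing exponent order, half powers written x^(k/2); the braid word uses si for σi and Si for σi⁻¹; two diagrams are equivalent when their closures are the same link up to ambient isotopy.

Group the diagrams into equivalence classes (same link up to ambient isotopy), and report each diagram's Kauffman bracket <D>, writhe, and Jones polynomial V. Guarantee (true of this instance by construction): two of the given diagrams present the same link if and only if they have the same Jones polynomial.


classes: {D1, D2, D3, D4, D5}
V(D1) = 1  [14 crossings, <D> = A^-6, w = -2]
V(D2) = 1  [12 crossings, <D> = A^6, w = +2]
D3 (bracket 1; 12 crossings at w = 0): V = 1
V(D4) = 1  (w +2, c 12, <D> = A^6)
V(D5) = 1  [14 crossings, <D> = A^6, w = +2]
insight: one V(x) for all 5 diagrams — one class (guaranteed)


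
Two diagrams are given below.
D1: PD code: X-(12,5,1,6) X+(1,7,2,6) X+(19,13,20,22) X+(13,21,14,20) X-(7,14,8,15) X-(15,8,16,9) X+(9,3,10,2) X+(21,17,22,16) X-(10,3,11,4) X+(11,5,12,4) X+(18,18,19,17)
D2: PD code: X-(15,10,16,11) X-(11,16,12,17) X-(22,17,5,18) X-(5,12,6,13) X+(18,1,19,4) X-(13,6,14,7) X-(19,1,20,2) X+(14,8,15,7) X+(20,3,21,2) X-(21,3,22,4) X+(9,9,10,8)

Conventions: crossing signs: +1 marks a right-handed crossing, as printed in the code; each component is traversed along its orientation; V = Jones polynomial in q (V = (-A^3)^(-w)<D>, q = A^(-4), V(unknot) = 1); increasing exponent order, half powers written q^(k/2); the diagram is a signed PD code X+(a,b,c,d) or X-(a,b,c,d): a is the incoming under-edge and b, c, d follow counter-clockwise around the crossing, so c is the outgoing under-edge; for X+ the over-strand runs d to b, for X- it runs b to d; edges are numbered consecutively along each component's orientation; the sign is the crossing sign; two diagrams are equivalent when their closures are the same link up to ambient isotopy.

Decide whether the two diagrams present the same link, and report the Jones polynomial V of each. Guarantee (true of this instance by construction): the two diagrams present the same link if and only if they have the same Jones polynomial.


equivalent: no
D1 (bracket -A^-5 + A^-1 - A^3 + 2A^7 + A^15; 11 crossings at w = +3): V = -q^(-3/2) - 2q^(1/2) + q^(3/2) - q^(5/2) + q^(7/2)
V(D2) = q^(-9/2) - q^(-5/2) - q^(-3/2) - q^(-1/2)  (w -3, c 11, <D> = A^-7 + A^-3 + A - A^9)
key observation: comparing 2 Jones polynomials yields 2 groups


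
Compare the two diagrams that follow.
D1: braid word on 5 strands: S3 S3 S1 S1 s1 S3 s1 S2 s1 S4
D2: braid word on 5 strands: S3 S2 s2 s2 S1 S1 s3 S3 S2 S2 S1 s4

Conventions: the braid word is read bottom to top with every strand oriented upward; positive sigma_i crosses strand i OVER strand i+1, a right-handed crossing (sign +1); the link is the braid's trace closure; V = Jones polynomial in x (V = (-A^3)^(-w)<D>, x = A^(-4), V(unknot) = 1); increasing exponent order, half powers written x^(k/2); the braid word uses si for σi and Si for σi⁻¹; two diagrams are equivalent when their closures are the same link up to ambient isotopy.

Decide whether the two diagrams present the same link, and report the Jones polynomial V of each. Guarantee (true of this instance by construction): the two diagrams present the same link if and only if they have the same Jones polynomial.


equivalent: no
D1 (bracket A^-8 + 1 - A^4; 10 crossings at w = -4): V = -x^-4 + x^-3 + x^-1
V(D2) = -x^-6 + x^-5 - x^-4 + 2x^-3 - x^-2 + x^-1  [12 crossings, <D> = A^-8 - A^-4 + 2 - A^4 + A^8 - A^12, w = -4]
observation: 2 classes among 2 diagrams; unequal V(x) rules out equality


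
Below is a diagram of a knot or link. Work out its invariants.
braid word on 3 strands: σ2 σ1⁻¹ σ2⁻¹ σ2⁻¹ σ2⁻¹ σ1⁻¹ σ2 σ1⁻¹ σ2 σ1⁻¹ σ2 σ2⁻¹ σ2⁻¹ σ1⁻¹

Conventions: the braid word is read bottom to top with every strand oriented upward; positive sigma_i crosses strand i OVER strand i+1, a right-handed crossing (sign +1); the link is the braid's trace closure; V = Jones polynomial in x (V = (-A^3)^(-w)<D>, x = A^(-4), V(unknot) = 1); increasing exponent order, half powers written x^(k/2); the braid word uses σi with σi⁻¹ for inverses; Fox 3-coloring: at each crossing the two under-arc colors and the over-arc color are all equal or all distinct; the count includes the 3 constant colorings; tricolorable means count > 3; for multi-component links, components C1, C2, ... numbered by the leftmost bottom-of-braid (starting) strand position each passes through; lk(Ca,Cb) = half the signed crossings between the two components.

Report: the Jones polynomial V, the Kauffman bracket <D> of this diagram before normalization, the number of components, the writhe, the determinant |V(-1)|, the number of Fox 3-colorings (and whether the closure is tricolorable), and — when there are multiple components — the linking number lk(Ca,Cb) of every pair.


Jones polynomial: V(x) = -x^-9 + 2x^-8 - 3x^-7 + 3x^-6 - 3x^-5 + 3x^-4 - x^-3 + x^-2
<D> = A^-10 - A^-6 + 3A^-2 - 3A^2 + 3A^6 - 3A^10 + 2A^14 - A^18; writhe -6
components 1, writhe -6 (14 crossings)
3-colorings: 3 of 3^14, det 17 — not tricolorable
note: free reduction leaves σ2 σ1⁻¹ σ2⁻¹ σ2⁻¹ σ2⁻¹ σ1⁻¹ σ2 σ1⁻¹ σ2 σ1⁻¹ σ2⁻¹ σ1⁻¹ of the original 14 letters


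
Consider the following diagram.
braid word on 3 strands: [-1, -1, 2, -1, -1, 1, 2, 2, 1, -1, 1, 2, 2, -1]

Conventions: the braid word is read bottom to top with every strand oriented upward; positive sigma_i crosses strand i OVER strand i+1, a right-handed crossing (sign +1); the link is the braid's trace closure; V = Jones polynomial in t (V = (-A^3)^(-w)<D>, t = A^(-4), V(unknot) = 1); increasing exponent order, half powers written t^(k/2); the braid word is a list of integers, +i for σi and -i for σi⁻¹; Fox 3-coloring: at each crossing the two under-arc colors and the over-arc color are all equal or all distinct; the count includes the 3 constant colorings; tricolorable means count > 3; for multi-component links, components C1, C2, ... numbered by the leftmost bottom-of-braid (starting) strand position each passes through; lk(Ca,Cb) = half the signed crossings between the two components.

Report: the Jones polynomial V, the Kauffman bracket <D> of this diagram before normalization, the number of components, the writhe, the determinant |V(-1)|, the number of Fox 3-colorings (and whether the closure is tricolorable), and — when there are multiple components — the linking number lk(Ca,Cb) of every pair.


Jones polynomial: V(t) = -t^-1 + 2 - t + 2t^2 - t^3 + t^4 - t^5
<D> = -A^-14 + A^-10 - A^-6 + 2A^-2 - A^2 + 2A^6 - A^10; writhe +2
components 1, writhe +2 (14 crossings)
3-colorings: 9 of 3^14, det 9 — tricolorable
note: |V(-1)| = 9: so tricolorable, since 3 divides 9


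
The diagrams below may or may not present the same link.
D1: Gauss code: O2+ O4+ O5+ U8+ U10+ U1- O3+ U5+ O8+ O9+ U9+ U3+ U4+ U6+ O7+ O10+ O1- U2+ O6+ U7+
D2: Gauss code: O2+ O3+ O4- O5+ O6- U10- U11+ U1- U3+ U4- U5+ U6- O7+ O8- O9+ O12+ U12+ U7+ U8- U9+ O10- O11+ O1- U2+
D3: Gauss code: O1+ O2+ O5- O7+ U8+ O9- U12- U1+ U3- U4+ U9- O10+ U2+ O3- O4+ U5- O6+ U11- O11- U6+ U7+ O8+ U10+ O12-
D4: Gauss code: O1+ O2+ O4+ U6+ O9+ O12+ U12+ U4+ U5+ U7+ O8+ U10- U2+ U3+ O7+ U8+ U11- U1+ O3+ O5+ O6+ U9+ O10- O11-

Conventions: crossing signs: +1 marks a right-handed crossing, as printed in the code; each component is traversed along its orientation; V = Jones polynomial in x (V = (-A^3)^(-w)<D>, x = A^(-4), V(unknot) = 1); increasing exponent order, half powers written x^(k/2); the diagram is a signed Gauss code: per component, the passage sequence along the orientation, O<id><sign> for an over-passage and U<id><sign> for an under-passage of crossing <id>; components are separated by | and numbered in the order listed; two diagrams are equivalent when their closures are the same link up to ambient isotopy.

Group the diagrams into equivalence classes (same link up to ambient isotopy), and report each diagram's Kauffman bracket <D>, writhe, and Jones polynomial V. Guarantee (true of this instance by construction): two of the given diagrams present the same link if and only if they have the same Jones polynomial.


grouping into links: {D1, D4} | {D2} | {D3}
V(D1) = x^2 + 2x^4 - 2x^5 + x^6 - 2x^7 + x^8  (w +8, c 10, <D> = A^-8 - 2A^-4 + 1 - 2A^4 + 2A^8 + A^16)
D2 (bracket A^6; 12 crossings at w = +2): V = 1
V(D3) = x + x^3 - x^4  (w +2, c 12, <D> = -A^-10 + A^-6 + A^2)
V(D4) = x^2 + 2x^4 - 2x^5 + x^6 - 2x^7 + x^8  (w +8, c 12, <D> = A^-8 - 2A^-4 + 1 - 2A^4 + 2A^8 + A^16)
why: comparing 4 Jones polynomials yields 3 groups


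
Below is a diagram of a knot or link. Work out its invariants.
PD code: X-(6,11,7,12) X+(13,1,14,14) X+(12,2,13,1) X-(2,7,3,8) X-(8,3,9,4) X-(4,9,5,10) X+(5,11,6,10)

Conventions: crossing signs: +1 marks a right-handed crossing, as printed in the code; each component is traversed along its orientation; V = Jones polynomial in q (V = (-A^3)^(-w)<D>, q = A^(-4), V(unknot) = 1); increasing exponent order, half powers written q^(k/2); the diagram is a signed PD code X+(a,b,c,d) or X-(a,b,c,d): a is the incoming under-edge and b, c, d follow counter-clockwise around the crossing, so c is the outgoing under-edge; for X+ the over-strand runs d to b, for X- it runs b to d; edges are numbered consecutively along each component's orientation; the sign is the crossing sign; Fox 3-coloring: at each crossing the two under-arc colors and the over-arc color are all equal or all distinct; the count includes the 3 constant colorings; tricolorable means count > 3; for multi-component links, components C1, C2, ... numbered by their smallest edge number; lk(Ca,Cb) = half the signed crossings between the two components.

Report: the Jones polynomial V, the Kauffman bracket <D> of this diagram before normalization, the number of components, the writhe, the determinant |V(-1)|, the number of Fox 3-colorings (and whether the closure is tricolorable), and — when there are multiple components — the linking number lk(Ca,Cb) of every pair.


Jones polynomial: V(q) = -q^-4 + q^-3 + q^-1
<D> = -A - A^9 + A^13; writhe -1
components 1, writhe -1 (7 crossings)
3-colorings: 9 of 3^7, det 3 — tricolorable
note: the span of V is 3, forcing >= 3 crossings in any diagram


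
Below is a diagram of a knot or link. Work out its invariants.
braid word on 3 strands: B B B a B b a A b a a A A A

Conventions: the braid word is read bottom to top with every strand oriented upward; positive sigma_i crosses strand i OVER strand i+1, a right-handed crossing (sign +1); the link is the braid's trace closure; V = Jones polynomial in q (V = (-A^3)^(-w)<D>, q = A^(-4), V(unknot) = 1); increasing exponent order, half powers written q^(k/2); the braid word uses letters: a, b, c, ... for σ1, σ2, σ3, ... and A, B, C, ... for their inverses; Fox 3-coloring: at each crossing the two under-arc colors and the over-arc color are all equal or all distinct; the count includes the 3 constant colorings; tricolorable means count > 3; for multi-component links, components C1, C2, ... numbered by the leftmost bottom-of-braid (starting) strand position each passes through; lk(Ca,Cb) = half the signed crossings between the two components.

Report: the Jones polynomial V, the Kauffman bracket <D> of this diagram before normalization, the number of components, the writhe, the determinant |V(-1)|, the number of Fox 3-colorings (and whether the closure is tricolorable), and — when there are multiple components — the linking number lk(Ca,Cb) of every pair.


V = -q^-4 + q^-3 + q^-1
<D> = A^-2 + A^6 - A^10 (w = -2)
1 component over 14 crossings, w = -2
9 Fox colorings among 3^14, |V(-1)| = 3: tricolorable
why: |V(-1)| = 3: so tricolorable, since 3 divides 3


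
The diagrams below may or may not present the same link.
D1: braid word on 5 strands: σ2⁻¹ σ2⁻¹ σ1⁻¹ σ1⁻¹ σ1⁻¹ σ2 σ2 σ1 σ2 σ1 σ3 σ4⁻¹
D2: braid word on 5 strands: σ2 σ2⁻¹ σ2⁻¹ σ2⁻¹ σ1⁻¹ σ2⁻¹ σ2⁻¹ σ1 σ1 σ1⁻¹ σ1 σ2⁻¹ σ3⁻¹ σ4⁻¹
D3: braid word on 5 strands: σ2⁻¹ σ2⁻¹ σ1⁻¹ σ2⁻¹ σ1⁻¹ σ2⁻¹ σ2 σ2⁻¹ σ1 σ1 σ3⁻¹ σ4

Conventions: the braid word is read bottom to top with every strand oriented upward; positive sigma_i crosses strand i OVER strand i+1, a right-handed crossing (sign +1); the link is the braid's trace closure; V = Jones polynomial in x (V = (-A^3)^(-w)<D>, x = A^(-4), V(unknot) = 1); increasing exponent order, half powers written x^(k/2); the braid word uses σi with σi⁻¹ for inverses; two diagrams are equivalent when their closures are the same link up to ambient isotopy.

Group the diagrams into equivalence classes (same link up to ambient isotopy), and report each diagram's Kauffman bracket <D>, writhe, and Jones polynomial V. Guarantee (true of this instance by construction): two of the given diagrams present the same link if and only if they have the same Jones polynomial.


equivalence classes: {D1} | {D2, D3}
D1 (bracket -A^-12 + 2A^-8 - 2A^-4 + 3 - 2A^4 + 2A^8 - A^12; 12 crossings at w = 0): V = -x^-3 + 2x^-2 - 2x^-1 + 3 - 2x + 2x^2 - x^3
V(D2) = -x^-6 + x^-5 - x^-4 + 2x^-3 - x^-2 + x^-1  [14 crossings, <D> = A^-14 - A^-10 + 2A^-6 - A^-2 + A^2 - A^6, w = -6]
D3 (bracket A^-8 - A^-4 + 2 - A^4 + A^8 - A^12; 12 crossings at w = -4): V = -x^-6 + x^-5 - x^-4 + 2x^-3 - x^-2 + x^-1
key observation: 2 values of V(x) split the 3 diagrams


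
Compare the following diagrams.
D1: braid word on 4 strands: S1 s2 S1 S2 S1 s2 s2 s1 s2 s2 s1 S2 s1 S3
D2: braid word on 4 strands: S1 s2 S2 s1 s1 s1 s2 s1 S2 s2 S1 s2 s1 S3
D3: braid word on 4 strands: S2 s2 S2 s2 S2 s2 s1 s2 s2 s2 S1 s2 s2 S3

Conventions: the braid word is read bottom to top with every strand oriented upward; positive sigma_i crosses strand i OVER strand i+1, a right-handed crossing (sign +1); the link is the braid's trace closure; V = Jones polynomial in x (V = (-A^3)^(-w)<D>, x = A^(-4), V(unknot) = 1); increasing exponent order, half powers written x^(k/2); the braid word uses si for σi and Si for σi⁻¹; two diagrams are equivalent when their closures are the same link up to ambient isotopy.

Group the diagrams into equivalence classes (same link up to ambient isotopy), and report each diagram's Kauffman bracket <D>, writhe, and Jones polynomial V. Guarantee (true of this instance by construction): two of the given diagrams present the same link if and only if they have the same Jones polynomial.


equivalence classes: {D1} | {D2, D3}
D1 (bracket -A^-4 - A^4; 14 crossings at w = +2): V = -x^(1/2) - x^(5/2)
V(D2) = -x^(3/2) - 2x^(7/2) + x^(9/2) - x^(11/2) + x^(13/2)  (w +4, c 14, <D> = A^-14 - A^-10 + A^-6 - 2A^-2 - A^6)
V(D3) = -x^(3/2) - 2x^(7/2) + x^(9/2) - x^(11/2) + x^(13/2)  (w +4, c 14, <D> = A^-14 - A^-10 + A^-6 - 2A^-2 - A^6)
observation: comparing 3 Jones polynomials yields 2 groups


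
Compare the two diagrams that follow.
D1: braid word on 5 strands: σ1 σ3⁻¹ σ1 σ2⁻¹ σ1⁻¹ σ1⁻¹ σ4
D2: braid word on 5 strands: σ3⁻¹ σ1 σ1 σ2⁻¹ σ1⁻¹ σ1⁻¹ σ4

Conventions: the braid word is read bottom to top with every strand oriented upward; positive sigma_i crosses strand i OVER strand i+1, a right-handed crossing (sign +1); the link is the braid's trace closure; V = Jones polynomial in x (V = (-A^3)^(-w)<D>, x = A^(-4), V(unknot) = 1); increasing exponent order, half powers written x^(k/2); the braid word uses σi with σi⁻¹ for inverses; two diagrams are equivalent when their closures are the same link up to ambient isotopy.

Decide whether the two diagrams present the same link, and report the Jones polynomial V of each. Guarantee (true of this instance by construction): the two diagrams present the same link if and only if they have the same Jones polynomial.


equivalent: yes
V(D1) = -x^(-1/2) - x^(1/2)  (w -1, c 7, <D> = A^-5 + A^-1)
V(D2) = -x^(-1/2) - x^(1/2)  (w -1, c 7, <D> = A^-5 + A^-1)
why: from 7 to 7 crossings by R-moves: one link, two diagrams
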